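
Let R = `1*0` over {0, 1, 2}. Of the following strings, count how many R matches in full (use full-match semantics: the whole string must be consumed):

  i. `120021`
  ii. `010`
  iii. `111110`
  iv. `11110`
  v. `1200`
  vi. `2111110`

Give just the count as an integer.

2

i → no match — must end with `0`
ii → no match
iii → match
iv → match
v → no match
vi → no match
Total matched: 2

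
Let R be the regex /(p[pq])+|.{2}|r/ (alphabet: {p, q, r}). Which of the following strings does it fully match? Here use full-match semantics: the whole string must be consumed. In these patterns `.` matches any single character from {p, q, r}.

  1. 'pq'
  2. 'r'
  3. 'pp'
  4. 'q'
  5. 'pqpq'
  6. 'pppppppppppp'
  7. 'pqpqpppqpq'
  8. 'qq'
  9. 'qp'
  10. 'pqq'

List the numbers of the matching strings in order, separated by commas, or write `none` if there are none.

1 → match
2 → match
3 → match
4 → no match
5 → match
6 → match
7 → match
8 → match
9 → match
10 → no match

1, 2, 3, 5, 6, 7, 8, 9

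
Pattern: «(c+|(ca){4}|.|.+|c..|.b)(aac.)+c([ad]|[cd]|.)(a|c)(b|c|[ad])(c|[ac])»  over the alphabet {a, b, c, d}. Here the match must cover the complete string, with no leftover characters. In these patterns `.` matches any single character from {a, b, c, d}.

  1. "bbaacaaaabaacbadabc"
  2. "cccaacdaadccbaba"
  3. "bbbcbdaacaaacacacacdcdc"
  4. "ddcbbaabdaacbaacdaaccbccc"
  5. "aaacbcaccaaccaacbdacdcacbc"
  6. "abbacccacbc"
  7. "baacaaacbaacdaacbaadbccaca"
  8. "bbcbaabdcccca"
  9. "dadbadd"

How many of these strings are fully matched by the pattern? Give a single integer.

0

1 → no match
2 → no match
3 → no match
4 → no match
5 → no match
6 → no match
7 → no match
8 → no match
9 → no match
Total matched: 0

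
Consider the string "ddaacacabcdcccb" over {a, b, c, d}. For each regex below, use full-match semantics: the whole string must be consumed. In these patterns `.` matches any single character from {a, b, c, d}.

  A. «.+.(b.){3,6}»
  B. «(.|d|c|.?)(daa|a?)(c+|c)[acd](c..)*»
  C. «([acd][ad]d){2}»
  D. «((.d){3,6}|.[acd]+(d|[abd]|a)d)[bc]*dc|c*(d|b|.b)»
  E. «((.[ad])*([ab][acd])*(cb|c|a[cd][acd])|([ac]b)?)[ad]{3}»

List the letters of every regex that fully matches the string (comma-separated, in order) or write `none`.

A → no match
B → match
C → no match — must end with "d"
D → no match
E → no match

B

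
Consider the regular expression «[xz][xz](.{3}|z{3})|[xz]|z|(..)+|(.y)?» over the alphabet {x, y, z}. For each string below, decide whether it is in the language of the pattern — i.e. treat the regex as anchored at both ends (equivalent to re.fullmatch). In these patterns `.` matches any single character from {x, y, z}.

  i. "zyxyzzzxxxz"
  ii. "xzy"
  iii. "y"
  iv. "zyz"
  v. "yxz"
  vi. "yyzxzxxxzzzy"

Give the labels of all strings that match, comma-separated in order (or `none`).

vi

i. "zyxyzzzxxxz" → no match
ii. "xzy" → no match
iii. "y" → no match
iv. "zyz" → no match
v. "yxz" → no match
vi. "yyzxzxxxzzzy" → match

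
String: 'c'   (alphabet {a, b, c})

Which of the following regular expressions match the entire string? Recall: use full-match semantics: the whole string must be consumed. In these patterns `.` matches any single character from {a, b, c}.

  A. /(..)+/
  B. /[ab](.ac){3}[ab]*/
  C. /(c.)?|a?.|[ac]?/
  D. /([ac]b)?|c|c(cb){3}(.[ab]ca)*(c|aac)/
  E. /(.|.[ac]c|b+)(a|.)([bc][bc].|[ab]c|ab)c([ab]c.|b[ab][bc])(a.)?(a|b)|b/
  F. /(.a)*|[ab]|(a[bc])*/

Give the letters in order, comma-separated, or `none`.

C, D

A → no match
B → no match
C → match
D → match
E → no match
F → no match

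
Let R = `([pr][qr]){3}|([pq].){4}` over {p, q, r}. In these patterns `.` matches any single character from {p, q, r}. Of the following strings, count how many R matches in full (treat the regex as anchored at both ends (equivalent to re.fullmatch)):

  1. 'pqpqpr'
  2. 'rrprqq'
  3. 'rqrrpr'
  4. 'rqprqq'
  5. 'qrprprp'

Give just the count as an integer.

2

1 → match
2 → no match
3 → match
4 → no match
5 → no match
Total matched: 2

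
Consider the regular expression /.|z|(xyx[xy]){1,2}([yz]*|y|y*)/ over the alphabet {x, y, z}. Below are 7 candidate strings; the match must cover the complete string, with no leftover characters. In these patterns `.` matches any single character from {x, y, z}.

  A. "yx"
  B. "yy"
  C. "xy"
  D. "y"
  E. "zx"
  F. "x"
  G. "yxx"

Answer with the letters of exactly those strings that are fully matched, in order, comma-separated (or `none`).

D, F

A → no match
B → no match
C → no match
D → match
E → no match
F → match
G → no match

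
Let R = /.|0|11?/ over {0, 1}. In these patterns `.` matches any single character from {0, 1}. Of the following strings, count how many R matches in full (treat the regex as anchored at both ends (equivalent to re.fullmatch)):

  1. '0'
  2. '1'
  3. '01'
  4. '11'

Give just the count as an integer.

1 → match
2 → match
3 → no match
4 → match
Total matched: 3

3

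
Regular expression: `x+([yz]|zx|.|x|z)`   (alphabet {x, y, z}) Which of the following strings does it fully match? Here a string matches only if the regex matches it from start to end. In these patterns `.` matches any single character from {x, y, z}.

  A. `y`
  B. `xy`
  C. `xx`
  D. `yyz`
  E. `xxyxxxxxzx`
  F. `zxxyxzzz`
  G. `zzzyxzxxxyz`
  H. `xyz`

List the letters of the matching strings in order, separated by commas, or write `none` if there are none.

B, C

A → no match — must start with `x`
B → match
C → match
D → no match — must start with `x`
E → no match
F → no match — must start with `x`
G → no match — must start with `x`
H → no match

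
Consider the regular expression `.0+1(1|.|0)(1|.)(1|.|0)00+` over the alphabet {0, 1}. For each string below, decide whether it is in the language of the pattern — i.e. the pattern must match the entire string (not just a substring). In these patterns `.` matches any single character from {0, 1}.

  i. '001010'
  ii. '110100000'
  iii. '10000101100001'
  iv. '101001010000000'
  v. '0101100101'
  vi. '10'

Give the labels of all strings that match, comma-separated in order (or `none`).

i → no match
ii → no match
iii → no match — must end with '0'
iv → no match
v → no match — must end with '0'
vi → no match

none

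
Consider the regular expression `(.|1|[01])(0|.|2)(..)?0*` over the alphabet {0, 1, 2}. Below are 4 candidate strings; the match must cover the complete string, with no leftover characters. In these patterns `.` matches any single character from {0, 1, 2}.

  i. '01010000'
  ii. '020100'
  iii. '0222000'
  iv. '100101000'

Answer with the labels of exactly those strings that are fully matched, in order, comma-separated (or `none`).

i, ii, iii

i → match
ii → match
iii → match
iv → no match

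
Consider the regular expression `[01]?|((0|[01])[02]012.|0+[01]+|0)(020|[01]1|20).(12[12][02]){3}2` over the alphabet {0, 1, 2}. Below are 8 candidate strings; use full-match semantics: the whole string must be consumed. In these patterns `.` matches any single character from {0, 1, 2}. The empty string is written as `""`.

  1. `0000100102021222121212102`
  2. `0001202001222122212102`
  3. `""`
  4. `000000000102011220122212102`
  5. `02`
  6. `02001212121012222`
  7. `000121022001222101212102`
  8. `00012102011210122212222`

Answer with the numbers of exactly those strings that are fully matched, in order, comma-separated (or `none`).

1, 2, 3, 4, 6, 8

1 → match
2 → match
3. `""` → match
4 → match
5. `02` → no match
6 → match
7 → no match
8 → match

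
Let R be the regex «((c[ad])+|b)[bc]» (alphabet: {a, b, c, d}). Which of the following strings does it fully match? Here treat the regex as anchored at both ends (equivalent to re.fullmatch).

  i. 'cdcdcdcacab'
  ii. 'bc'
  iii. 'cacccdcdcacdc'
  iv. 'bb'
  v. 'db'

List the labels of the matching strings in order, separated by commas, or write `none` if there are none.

i. 'cdcdcdcacab' → match
ii. 'bc' → match
iii → no match
iv. 'bb' → match
v. 'db' → no match

i, ii, iv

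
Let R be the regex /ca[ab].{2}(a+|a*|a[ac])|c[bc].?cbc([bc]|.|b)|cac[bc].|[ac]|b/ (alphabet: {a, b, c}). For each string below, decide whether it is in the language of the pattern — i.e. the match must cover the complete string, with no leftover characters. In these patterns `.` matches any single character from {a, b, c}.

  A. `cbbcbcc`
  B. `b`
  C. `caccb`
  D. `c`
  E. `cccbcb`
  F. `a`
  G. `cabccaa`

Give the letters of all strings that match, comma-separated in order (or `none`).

A, B, C, D, E, F, G

A → match
B → match
C → match
D → match
E → match
F → match
G → match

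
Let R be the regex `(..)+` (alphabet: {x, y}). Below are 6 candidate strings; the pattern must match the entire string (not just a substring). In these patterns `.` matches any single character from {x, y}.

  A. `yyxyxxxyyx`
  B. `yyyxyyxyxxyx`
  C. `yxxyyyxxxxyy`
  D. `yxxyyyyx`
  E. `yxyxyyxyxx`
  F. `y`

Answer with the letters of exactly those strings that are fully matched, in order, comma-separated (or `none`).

A, B, C, D, E

A. `yyxyxxxyyx` → match
B. `yyyxyyxyxxyx` → match
C. `yxxyyyxxxxyy` → match
D. `yxxyyyyx` → match
E. `yxyxyyxyxx` → match
F. `y` → no match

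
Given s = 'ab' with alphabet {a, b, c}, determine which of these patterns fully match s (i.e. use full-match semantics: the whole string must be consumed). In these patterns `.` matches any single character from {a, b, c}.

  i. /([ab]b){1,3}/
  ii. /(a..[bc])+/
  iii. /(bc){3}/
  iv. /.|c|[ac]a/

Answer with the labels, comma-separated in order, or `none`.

i → match
ii → no match
iii → no match — must start with 'bc'
iv → no match

i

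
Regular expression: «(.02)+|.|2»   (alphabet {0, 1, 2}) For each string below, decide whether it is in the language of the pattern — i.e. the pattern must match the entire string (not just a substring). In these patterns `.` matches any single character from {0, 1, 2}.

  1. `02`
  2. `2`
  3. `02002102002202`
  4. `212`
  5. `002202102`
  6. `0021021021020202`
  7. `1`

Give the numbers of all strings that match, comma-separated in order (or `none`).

1 → no match
2 → match
3 → no match
4 → no match
5 → match
6 → no match
7 → match

2, 5, 7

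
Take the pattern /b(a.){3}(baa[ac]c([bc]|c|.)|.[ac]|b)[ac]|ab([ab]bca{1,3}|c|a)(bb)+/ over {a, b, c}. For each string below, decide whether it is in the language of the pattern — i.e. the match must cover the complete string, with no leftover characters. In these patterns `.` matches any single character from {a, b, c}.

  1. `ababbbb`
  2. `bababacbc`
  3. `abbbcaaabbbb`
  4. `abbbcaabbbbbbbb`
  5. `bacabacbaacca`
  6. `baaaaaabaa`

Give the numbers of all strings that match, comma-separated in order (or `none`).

1. `ababbbb` → match
2. `bababacbc` → match
3. `abbbcaaabbbb` → match
4 → match
5 → no match
6. `baaaaaabaa` → match

1, 2, 3, 4, 6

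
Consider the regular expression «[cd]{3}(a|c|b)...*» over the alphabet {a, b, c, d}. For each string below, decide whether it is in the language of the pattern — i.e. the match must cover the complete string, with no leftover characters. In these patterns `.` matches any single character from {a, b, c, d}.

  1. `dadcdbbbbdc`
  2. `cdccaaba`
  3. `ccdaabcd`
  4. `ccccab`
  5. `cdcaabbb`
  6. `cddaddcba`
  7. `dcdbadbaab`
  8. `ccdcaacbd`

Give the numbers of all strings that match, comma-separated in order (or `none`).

2, 3, 4, 5, 6, 7, 8

1 → no match
2 → match
3 → match
4 → match
5 → match
6 → match
7 → match
8 → match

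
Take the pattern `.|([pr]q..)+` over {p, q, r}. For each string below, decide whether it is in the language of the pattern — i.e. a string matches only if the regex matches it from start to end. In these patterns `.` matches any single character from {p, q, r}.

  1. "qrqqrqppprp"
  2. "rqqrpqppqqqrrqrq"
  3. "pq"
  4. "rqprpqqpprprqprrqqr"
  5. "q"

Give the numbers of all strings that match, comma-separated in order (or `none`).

5

1 → no match
2 → no match
3 → no match
4 → no match
5 → match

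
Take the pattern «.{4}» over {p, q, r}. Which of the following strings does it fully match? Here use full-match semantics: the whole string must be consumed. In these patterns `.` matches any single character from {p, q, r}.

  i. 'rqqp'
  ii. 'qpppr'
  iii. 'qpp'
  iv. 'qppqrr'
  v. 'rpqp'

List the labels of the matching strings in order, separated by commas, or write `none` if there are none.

i, v

i. 'rqqp' → match
ii. 'qpppr' → no match
iii. 'qpp' → no match
iv. 'qppqrr' → no match
v. 'rpqp' → match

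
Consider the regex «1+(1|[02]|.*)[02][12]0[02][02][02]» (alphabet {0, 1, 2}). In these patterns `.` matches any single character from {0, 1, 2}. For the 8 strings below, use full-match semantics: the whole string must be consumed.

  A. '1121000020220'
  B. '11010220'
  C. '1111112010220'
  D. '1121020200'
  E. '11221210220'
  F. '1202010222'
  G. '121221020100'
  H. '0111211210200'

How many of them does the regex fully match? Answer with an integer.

A → match
B → match
C → match
D → match
E → match
F → match
G → no match
H → no match — must start with '1'
Total matched: 6

6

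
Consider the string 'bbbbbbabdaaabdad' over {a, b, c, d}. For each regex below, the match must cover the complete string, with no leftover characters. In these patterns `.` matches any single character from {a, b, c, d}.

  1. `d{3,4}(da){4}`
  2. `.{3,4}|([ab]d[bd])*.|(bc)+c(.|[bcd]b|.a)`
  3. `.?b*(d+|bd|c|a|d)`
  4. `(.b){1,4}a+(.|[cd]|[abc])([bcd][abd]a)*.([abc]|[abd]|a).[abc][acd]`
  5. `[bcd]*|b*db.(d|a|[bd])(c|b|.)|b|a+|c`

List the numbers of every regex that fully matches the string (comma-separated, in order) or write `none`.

1 → no match — must start with 'd'
2 → no match
3 → no match
4 → match
5 → no match

4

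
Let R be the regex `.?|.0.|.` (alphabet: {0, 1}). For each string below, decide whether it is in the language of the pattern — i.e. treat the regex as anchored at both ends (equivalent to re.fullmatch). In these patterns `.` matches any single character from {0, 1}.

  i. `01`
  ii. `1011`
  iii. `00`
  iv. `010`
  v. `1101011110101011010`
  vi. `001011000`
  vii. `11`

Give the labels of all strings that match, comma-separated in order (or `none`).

none

i. `01` → no match
ii. `1011` → no match
iii. `00` → no match
iv. `010` → no match
v → no match
vi. `001011000` → no match
vii. `11` → no match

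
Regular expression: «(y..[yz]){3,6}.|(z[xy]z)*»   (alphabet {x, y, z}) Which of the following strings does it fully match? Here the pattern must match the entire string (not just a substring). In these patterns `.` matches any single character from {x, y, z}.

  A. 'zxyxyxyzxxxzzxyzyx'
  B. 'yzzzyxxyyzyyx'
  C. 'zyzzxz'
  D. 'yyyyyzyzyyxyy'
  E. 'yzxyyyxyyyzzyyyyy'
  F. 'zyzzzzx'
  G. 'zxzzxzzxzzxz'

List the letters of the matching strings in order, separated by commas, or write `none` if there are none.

A → no match
B → match
C. 'zyzzxz' → match
D → match
E → match
F. 'zyzzzzx' → no match
G. 'zxzzxzzxzzxz' → match

B, C, D, E, G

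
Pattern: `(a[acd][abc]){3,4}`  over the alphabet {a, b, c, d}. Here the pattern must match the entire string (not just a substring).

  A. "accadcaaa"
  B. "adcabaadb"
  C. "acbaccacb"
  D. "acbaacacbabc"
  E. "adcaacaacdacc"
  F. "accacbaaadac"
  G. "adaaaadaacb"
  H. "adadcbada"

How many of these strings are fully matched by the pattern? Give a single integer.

2

A → match
B → no match
C → match
D → no match
E → no match
F → no match
G → no match
H → no match
Total matched: 2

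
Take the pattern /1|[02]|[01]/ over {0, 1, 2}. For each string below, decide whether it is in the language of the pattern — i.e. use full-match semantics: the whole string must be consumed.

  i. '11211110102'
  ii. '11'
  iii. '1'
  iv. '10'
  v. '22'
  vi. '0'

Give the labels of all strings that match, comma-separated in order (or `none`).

i → no match
ii → no match
iii → match
iv → no match
v → no match
vi → match

iii, vi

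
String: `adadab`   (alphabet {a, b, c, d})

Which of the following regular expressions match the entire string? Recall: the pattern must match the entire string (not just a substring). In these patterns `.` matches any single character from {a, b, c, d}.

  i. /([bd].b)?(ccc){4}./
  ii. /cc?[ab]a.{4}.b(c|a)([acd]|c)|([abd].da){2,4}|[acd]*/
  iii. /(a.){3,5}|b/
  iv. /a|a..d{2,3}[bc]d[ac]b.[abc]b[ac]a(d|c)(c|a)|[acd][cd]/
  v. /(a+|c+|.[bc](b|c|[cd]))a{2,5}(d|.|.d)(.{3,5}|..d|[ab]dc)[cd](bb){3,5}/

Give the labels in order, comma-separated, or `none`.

iii

i → no match
ii → no match
iii → match
iv → no match
v → no match — must end with `bb`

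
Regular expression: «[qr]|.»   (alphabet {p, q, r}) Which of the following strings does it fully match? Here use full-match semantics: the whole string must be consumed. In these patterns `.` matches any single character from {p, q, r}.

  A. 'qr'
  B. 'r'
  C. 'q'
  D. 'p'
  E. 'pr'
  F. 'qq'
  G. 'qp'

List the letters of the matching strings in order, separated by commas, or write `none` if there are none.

B, C, D

A → no match
B → match
C → match
D → match
E → no match
F → no match
G → no match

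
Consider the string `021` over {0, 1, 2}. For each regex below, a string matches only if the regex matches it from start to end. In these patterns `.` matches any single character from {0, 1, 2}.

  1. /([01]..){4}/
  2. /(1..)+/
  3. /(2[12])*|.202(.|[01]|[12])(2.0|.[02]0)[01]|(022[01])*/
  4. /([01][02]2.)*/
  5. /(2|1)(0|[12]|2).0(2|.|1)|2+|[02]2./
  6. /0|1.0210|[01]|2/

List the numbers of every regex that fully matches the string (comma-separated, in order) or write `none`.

1 → no match
2 → no match — must start with `1`
3 → no match
4 → no match
5 → match
6 → no match

5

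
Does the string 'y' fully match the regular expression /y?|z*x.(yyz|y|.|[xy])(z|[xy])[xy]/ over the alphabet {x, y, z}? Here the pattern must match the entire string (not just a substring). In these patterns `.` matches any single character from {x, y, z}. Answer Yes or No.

Yes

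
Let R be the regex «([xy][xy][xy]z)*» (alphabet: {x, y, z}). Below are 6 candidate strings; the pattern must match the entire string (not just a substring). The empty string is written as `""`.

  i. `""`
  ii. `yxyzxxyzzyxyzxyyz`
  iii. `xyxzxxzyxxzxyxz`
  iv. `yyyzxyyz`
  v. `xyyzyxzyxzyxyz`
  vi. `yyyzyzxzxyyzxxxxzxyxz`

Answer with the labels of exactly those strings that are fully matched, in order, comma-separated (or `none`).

i → match
ii → no match
iii → no match
iv → match
v → no match
vi → no match

i, iv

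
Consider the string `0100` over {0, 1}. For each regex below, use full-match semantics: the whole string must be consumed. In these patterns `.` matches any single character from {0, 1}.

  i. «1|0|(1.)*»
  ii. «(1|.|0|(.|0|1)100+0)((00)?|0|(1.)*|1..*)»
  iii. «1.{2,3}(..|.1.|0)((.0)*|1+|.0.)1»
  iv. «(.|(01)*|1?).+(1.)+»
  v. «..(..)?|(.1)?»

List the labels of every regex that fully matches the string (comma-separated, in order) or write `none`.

ii, v

i → no match
ii → match
iii → no match — must start with `1`
iv → no match
v → match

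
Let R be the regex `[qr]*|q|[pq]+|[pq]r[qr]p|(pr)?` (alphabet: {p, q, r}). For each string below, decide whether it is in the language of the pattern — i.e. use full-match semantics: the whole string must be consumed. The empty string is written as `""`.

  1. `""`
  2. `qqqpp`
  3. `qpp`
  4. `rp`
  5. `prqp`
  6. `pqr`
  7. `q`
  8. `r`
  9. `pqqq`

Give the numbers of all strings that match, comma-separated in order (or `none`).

1, 2, 3, 5, 7, 8, 9

1. `""` → match
2. `qqqpp` → match
3. `qpp` → match
4. `rp` → no match
5. `prqp` → match
6. `pqr` → no match
7. `q` → match
8. `r` → match
9. `pqqq` → match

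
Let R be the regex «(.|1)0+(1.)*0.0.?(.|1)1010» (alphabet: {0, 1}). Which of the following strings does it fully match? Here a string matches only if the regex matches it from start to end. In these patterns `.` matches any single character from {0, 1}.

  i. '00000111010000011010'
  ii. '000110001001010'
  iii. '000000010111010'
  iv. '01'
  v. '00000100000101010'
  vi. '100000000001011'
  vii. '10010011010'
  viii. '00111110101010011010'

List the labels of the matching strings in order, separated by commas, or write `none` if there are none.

i, iii, vii

i → match
ii → no match
iii → match
iv → no match — must end with '1010'
v → no match
vi → no match — must end with '1010'
vii → match
viii → no match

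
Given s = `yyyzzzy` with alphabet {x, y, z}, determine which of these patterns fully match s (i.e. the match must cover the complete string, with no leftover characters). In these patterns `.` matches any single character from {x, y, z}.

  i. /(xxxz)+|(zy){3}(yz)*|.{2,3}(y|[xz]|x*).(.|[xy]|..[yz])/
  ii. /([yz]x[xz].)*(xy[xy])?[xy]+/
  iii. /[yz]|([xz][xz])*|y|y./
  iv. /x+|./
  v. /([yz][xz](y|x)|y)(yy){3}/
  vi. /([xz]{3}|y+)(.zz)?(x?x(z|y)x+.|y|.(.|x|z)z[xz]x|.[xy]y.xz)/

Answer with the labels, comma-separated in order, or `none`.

i, vi

i → match
ii → no match
iii → no match
iv → no match
v → no match — must end with `yy`
vi → match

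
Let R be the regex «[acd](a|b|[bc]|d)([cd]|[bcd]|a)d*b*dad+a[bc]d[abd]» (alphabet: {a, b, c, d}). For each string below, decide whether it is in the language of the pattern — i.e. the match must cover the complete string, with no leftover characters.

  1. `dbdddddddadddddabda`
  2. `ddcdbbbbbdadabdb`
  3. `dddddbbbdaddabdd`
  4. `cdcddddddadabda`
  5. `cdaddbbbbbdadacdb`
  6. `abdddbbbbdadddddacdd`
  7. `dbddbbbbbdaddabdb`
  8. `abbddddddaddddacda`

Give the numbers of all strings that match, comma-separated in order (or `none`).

1 → match
2 → match
3 → match
4 → match
5 → match
6 → match
7 → match
8 → match

1, 2, 3, 4, 5, 6, 7, 8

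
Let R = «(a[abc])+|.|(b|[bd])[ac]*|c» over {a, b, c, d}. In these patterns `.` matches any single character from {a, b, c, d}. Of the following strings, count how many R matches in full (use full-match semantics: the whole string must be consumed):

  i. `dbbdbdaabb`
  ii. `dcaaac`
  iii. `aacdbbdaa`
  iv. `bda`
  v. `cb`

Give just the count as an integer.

1

i. `dbbdbdaabb` → no match
ii. `dcaaac` → match
iii. `aacdbbdaa` → no match
iv. `bda` → no match
v. `cb` → no match
Total matched: 1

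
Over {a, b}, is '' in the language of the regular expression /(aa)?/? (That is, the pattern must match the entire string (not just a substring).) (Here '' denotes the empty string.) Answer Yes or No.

Yes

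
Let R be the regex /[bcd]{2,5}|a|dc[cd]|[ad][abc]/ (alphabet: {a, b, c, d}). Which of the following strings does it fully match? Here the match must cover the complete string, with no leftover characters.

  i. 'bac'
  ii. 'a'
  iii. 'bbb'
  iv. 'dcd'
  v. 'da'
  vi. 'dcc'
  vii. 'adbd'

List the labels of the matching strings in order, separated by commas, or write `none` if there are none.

ii, iii, iv, v, vi

i. 'bac' → no match
ii. 'a' → match
iii. 'bbb' → match
iv. 'dcd' → match
v. 'da' → match
vi. 'dcc' → match
vii. 'adbd' → no match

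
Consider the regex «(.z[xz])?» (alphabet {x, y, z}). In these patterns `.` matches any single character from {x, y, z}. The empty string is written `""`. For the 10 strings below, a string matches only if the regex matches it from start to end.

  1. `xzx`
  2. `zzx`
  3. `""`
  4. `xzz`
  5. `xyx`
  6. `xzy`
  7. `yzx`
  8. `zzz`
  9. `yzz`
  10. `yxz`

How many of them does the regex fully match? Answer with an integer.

7

1 → match
2 → match
3 → match
4 → match
5 → no match
6 → no match
7 → match
8 → match
9 → match
10 → no match
Total matched: 7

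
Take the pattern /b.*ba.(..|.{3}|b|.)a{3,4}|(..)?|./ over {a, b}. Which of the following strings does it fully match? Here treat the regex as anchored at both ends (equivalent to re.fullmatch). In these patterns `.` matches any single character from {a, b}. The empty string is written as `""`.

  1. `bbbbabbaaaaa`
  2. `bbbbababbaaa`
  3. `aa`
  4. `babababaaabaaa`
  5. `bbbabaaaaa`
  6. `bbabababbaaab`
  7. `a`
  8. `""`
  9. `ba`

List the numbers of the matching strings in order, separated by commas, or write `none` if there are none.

1. `bbbbabbaaaaa` → match
2. `bbbbababbaaa` → match
3. `aa` → match
4 → match
5. `bbbabaaaaa` → match
6 → no match
7. `a` → match
8. `""` → match
9. `ba` → match

1, 2, 3, 4, 5, 7, 8, 9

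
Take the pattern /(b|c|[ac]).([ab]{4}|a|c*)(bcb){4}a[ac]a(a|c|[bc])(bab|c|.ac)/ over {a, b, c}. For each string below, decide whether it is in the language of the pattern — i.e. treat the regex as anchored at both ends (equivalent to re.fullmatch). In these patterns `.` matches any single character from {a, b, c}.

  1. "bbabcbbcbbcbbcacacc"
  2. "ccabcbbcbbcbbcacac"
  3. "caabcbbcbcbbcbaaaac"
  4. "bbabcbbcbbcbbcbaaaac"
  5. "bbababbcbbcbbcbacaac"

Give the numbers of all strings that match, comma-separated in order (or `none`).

1 → no match
2 → no match
3 → no match
4 → match
5 → no match

4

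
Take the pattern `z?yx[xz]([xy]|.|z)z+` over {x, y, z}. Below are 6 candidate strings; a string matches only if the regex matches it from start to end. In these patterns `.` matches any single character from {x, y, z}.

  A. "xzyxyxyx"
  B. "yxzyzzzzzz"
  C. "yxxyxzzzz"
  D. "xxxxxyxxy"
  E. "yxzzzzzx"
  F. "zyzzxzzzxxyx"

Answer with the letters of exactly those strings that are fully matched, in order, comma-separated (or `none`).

A → no match — must end with "z"
B → match
C → no match
D → no match — must end with "z"
E → no match — must end with "z"
F → no match — must end with "z"

B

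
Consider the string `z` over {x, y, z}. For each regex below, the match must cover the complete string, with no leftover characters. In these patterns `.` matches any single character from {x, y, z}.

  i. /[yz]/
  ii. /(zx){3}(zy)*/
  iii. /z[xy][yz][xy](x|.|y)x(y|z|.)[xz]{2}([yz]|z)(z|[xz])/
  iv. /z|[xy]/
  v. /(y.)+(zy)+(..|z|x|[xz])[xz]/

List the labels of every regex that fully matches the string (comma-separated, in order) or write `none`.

i → match
ii → no match — must start with `zx`
iii → no match
iv → match
v → no match — must start with `y`

i, iv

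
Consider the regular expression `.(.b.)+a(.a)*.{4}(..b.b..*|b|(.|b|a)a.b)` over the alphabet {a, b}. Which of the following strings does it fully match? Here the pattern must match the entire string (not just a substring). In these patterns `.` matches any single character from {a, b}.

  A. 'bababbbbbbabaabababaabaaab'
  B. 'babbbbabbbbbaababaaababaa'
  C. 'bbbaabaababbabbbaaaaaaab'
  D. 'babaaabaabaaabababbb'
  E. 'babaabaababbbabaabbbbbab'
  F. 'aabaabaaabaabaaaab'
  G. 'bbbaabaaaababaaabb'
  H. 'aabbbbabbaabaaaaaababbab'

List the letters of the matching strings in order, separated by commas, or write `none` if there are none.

A → match
B → match
C → match
D → no match
E → no match
F → no match
G → match
H → no match

A, B, C, G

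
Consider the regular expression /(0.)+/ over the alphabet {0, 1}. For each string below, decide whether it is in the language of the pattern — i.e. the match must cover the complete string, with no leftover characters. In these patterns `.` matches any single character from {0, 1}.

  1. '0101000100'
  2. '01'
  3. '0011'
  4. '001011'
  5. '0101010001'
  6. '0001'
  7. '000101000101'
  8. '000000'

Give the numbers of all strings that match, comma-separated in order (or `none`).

1, 2, 5, 6, 7, 8

1. '0101000100' → match
2. '01' → match
3. '0011' → no match
4. '001011' → no match
5. '0101010001' → match
6. '0001' → match
7. '000101000101' → match
8. '000000' → match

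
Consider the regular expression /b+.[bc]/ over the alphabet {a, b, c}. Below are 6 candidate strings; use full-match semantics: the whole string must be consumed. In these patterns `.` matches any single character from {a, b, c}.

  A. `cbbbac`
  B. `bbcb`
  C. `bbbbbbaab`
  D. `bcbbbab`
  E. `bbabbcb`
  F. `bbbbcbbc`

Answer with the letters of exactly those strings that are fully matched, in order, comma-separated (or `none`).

B

A → no match — must start with `b`
B → match
C → no match
D → no match
E → no match
F → no match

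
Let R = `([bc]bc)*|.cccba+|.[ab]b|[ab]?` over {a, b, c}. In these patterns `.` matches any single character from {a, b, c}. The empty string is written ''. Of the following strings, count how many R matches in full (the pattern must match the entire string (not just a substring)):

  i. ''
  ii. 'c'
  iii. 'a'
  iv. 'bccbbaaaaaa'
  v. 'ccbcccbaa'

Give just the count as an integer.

i → match
ii → no match
iii → match
iv → no match
v → no match
Total matched: 2

2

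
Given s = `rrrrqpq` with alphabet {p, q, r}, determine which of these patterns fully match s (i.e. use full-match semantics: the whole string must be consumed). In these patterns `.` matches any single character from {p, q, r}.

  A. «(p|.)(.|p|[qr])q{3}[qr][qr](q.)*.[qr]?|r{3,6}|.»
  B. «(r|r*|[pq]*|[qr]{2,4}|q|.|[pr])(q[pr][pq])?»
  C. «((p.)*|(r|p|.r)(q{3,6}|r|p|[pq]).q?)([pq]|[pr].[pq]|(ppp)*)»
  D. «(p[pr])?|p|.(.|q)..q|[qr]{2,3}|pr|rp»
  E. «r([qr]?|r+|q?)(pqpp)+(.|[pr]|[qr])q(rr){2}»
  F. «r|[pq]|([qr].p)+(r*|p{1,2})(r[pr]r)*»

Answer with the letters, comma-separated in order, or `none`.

B

A → no match
B → match
C → no match
D → no match
E → no match — must end with `rr`
F → no match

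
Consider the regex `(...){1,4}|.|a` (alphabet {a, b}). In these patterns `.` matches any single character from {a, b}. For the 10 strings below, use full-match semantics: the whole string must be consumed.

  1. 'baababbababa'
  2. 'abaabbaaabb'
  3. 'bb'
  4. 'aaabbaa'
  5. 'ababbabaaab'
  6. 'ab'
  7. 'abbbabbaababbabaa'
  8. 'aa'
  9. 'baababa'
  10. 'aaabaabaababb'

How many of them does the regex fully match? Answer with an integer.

1 → match
2 → no match
3 → no match
4 → no match
5 → no match
6 → no match
7 → no match
8 → no match
9 → no match
10 → no match
Total matched: 1

1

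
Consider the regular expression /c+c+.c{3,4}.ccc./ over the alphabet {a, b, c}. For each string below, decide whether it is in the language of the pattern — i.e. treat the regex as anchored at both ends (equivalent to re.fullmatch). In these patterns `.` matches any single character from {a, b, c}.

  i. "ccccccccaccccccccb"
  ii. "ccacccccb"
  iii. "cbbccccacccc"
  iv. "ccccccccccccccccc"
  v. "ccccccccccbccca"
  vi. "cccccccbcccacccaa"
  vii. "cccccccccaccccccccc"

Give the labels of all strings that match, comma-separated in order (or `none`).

i, iv, v, vii

i → match
ii → no match
iii → no match
iv → match
v → match
vi → no match
vii → match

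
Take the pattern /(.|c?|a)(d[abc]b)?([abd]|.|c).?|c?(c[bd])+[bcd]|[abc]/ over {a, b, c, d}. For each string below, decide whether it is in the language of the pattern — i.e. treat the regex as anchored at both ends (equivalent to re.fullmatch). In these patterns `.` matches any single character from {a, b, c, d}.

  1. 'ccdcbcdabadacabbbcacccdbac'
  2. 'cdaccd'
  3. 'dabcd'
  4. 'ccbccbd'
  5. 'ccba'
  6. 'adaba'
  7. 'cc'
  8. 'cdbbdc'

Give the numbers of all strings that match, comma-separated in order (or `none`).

3, 6, 7, 8

1 → no match
2. 'cdaccd' → no match
3. 'dabcd' → match
4. 'ccbccbd' → no match
5. 'ccba' → no match
6. 'adaba' → match
7. 'cc' → match
8. 'cdbbdc' → match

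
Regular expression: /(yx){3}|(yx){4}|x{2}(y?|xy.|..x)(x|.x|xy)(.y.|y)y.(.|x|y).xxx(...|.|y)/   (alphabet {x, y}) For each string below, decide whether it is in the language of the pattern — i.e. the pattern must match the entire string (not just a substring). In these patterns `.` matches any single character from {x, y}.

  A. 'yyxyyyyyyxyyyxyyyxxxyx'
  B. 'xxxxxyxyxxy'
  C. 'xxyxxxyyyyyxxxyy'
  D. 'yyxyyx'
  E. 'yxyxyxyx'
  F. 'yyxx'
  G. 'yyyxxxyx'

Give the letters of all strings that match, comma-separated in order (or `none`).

E

A → no match
B → no match
C → no match
D → no match
E → match
F → no match
G → no match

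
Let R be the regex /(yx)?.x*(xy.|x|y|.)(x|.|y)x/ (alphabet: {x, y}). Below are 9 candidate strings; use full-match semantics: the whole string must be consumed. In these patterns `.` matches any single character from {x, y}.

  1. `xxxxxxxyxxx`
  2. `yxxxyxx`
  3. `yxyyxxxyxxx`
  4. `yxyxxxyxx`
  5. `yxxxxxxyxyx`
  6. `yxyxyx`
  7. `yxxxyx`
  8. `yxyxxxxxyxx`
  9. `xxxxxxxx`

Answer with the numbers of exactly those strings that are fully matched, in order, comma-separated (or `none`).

1, 2, 4, 5, 6, 7, 8, 9

1 → match
2 → match
3 → no match
4 → match
5 → match
6 → match
7 → match
8 → match
9 → match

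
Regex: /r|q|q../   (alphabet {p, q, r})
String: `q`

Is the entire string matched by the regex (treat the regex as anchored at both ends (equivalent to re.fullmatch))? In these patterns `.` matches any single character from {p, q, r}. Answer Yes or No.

Yes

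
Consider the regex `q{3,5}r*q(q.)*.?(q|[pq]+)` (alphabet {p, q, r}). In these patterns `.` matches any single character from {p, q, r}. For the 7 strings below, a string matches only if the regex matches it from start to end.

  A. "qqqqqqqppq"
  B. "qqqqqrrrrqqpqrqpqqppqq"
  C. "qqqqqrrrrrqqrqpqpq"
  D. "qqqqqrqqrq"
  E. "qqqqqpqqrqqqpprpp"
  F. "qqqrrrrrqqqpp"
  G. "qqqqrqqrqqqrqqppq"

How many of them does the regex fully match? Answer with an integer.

A. "qqqqqqqppq" → match
B → match
C → match
D. "qqqqqrqqrq" → match
E → no match
F → match
G → match
Total matched: 6

6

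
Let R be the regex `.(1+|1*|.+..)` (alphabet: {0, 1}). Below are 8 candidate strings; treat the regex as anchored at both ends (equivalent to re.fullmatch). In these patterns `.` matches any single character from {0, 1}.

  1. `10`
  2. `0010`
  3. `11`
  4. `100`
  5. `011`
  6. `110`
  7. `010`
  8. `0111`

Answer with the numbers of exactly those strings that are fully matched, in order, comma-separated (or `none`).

1. `10` → no match
2. `0010` → match
3. `11` → match
4. `100` → no match
5. `011` → match
6. `110` → no match
7. `010` → no match
8. `0111` → match

2, 3, 5, 8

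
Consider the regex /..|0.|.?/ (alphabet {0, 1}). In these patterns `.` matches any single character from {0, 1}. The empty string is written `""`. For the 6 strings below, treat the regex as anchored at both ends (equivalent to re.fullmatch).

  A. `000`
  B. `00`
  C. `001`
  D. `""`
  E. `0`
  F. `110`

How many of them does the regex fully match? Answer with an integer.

A → no match
B → match
C → no match
D → match
E → match
F → no match
Total matched: 3

3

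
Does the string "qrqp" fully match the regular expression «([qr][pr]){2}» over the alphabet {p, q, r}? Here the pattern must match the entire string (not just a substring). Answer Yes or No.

Yes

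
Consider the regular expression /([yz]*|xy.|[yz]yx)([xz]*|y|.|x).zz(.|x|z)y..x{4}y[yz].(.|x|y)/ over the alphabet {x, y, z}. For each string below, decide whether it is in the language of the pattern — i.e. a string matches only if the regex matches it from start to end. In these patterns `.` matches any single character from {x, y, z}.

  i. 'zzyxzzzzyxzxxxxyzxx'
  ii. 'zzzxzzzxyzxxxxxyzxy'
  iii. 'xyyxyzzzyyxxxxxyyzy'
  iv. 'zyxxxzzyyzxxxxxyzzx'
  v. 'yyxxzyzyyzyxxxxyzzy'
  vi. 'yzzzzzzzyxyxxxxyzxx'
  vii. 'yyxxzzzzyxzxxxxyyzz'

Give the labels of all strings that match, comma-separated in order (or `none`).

i, ii, iii, iv, vi, vii

i → match
ii → match
iii → match
iv → match
v → no match
vi → match
vii → match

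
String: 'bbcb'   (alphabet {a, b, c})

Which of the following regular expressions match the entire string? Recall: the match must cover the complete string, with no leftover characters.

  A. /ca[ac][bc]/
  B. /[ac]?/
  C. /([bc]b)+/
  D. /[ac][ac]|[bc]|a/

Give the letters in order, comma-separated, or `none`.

C

A → no match — must start with 'ca'
B → no match
C → match
D → no match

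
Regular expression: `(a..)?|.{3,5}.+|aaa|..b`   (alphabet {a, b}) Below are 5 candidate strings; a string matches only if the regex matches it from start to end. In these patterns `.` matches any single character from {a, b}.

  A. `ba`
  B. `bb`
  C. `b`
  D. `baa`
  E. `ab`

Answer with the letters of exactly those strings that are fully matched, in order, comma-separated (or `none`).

A → no match
B → no match
C → no match
D → no match
E → no match

none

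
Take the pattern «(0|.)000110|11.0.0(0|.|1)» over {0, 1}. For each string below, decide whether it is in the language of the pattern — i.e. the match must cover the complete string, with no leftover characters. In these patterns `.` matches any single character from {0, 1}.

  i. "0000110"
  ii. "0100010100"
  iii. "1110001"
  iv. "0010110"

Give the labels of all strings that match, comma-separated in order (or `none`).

i, iii

i → match
ii → no match
iii → match
iv → no match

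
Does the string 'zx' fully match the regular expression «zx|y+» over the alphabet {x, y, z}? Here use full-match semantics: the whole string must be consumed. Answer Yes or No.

Yes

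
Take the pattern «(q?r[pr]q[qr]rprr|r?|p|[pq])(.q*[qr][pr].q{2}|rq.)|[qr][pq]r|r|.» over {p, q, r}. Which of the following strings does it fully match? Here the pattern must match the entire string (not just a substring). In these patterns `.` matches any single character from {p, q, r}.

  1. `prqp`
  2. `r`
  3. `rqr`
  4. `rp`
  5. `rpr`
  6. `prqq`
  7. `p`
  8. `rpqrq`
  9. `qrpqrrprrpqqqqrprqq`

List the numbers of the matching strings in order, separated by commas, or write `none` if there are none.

1 → match
2 → match
3 → match
4 → no match
5 → match
6 → match
7 → match
8 → no match
9 → match

1, 2, 3, 5, 6, 7, 9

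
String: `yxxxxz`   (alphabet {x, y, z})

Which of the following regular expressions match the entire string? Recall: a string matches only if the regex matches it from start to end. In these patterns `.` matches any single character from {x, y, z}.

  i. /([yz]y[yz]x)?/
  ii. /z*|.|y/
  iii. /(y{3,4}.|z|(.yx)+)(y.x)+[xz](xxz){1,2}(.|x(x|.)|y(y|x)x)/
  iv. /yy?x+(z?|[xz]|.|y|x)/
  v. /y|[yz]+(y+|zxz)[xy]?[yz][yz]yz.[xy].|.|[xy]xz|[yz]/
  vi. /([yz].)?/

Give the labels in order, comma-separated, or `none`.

iv

i → no match
ii → no match
iii → no match
iv → match
v → no match
vi → no match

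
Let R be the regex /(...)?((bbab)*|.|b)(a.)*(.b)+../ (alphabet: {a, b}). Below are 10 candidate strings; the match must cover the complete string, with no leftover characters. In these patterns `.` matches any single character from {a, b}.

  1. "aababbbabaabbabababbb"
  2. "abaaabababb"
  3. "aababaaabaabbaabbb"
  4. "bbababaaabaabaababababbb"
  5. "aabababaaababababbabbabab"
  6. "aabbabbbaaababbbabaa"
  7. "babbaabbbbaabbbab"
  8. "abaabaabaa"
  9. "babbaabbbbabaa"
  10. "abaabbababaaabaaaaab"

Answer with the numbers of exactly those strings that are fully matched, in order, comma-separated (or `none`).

9

1 → no match
2. "abaaabababb" → no match
3 → no match
4 → no match
5 → no match
6 → no match
7 → no match
8. "abaabaabaa" → no match
9 → match
10 → no match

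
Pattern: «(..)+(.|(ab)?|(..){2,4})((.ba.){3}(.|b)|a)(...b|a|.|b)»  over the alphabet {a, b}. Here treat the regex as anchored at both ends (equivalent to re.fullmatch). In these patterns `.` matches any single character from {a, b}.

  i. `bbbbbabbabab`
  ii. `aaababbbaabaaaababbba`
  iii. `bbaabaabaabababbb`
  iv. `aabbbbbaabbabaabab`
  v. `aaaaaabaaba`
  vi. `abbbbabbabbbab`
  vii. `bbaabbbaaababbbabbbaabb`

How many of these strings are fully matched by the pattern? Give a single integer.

i. `bbbbbabbabab` → match
ii → no match
iii → no match
iv → match
v. `aaaaaabaaba` → no match
vi → match
vii → match
Total matched: 4

4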